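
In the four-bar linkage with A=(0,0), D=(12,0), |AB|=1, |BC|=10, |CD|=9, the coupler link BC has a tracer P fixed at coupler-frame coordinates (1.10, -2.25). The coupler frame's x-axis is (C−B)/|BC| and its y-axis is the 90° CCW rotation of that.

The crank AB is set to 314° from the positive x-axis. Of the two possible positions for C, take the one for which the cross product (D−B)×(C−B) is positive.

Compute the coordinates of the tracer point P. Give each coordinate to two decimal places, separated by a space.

3.15 -1.19

A=(0,0), D=(12.00,0)
B = A + 1.00·(cos314°, sin314°) = (0.6947, -0.7193)
|BD| = 11.3282
circle(B,10.00) ∩ circle(D,9.00): a=6.5027, h=7.5970
  candidates: C₊=(6.7018,7.2753) cross=86.061; C₋=(7.6667,-7.8881) cross=-86.061
  mode + wants cross > 0 → take C=(6.7018,7.2753) (cross=86.061)
ex = (C−B)/|BC| = (0.6007,0.7995); ey = (-0.7995,0.6007)
P = B + 1.10·ex + -2.25·ey = (3.1542,-1.1915)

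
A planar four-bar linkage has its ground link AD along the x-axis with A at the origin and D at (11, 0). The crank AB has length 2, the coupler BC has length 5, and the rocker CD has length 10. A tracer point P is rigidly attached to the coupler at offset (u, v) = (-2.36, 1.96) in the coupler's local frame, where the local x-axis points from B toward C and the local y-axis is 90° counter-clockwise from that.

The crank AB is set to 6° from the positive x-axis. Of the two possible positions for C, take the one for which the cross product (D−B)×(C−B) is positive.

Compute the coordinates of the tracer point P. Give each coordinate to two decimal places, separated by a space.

-0.18 -1.96

A=(0,0), D=(11.00,0)
B = A + 2.00·(cos6°, sin6°) = (1.9890, 0.2091)
|BD| = 9.0134
circle(B,5.00) ∩ circle(D,10.00): a=0.3462, h=4.9880
  candidates: C₊=(2.4509,5.1877) cross=44.959; C₋=(2.2195,-4.7856) cross=-44.959
  mode + wants cross > 0 → take C=(2.4509,5.1877) (cross=44.959)
ex = (C−B)/|BC| = (0.0924,0.9957); ey = (-0.9957,0.0924)
P = B + -2.36·ex + 1.96·ey = (-0.1806,-1.9598)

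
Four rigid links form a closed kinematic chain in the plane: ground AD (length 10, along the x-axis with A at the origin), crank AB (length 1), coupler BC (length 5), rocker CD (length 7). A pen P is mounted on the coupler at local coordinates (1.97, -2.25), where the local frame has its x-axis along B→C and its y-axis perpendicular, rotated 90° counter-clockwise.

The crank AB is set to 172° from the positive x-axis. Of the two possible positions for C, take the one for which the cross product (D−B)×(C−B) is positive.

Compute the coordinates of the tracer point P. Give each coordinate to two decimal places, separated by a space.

1.80 -0.94

A=(0,0), D=(10.00,0)
B = A + 1.00·(cos172°, sin172°) = (-0.9903, 0.1392)
|BD| = 10.9911
circle(B,5.00) ∩ circle(D,7.00): a=4.4038, h=2.3678
  candidates: C₊=(3.4431,2.4511) cross=26.025; C₋=(3.3832,-2.2842) cross=-26.025
  mode + wants cross > 0 → take C=(3.4431,2.4511) (cross=26.025)
ex = (C−B)/|BC| = (0.8867,0.4624); ey = (-0.4624,0.8867)
P = B + 1.97·ex + -2.25·ey = (1.7968,-0.9450)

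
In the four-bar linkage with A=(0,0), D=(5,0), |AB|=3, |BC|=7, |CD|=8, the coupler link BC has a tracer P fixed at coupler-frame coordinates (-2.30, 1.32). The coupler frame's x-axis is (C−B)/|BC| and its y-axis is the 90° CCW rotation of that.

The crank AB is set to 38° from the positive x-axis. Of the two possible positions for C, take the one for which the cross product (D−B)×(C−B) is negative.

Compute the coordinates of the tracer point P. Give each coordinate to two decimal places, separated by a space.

A=(0,0), D=(5.00,0)
B = A + 3.00·(cos38°, sin38°) = (2.3640, 1.8470)
|BD| = 3.2186
circle(B,7.00) ∩ circle(D,8.00): a=-0.7209, h=6.9628
  candidates: C₊=(5.7692,7.9629) cross=22.411; C₋=(-2.2218,-3.4417) cross=-22.411
  mode - wants cross < 0 → take C=(-2.2218,-3.4417) (cross=-22.411)
ex = (C−B)/|BC| = (-0.6551,-0.7555); ey = (0.7555,-0.6551)
P = B + -2.30·ex + 1.32·ey = (4.8681,2.7199)

4.87 2.72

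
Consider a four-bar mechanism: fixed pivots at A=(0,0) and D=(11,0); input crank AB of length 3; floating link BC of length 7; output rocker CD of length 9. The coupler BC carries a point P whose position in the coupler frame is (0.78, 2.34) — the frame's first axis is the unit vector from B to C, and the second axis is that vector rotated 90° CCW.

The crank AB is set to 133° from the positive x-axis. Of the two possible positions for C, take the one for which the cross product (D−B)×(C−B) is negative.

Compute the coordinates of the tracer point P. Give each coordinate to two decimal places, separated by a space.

A=(0,0), D=(11.00,0)
B = A + 3.00·(cos133°, sin133°) = (-2.0460, 2.1941)
|BD| = 13.2292
circle(B,7.00) ∩ circle(D,9.00): a=5.4052, h=4.4480
  candidates: C₊=(4.0220,5.6840) cross=58.843; C₋=(2.5466,-3.0887) cross=-58.843
  mode - wants cross < 0 → take C=(2.5466,-3.0887) (cross=-58.843)
ex = (C−B)/|BC| = (0.6561,-0.7547); ey = (0.7547,0.6561)
P = B + 0.78·ex + 2.34·ey = (0.2317,3.1407)

0.23 3.14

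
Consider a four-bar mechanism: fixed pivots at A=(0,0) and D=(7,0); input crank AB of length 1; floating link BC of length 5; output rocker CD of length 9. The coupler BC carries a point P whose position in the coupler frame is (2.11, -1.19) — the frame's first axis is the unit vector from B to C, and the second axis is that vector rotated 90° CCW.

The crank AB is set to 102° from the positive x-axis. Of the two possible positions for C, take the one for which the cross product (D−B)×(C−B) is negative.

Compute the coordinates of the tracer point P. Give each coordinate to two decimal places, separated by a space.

A=(0,0), D=(7.00,0)
B = A + 1.00·(cos102°, sin102°) = (-0.2079, 0.9781)
|BD| = 7.2740
circle(B,5.00) ∩ circle(D,9.00): a=-0.2123, h=4.9955
  candidates: C₊=(0.2534,5.9568) cross=36.337; C₋=(-1.0901,-3.9434) cross=-36.337
  mode - wants cross < 0 → take C=(-1.0901,-3.9434) (cross=-36.337)
ex = (C−B)/|BC| = (-0.1764,-0.9843); ey = (0.9843,-0.1764)
P = B + 2.11·ex + -1.19·ey = (-1.7515,-0.8888)

-1.75 -0.89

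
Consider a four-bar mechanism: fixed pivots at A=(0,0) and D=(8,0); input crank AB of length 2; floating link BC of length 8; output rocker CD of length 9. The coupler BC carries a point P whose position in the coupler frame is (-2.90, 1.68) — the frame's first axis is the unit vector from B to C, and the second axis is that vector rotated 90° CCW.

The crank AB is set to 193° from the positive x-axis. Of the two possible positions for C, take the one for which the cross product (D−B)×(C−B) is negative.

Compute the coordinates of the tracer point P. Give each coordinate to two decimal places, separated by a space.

-2.16 2.90

A=(0,0), D=(8.00,0)
B = A + 2.00·(cos193°, sin193°) = (-1.9487, -0.4499)
|BD| = 9.9589
circle(B,8.00) ∩ circle(D,9.00): a=4.1259, h=6.8539
  candidates: C₊=(1.8634,6.5834) cross=68.258; C₋=(2.4826,-7.1105) cross=-68.258
  mode - wants cross < 0 → take C=(2.4826,-7.1105) (cross=-68.258)
ex = (C−B)/|BC| = (0.5539,-0.8326); ey = (0.8326,0.5539)
P = B + -2.90·ex + 1.68·ey = (-2.1564,2.8951)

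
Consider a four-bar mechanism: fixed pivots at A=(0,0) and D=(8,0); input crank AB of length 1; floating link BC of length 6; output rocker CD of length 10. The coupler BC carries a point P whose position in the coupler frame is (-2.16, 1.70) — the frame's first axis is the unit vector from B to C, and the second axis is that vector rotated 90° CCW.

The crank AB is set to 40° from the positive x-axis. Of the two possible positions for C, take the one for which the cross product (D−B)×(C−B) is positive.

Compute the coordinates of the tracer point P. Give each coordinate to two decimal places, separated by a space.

A=(0,0), D=(8.00,0)
B = A + 1.00·(cos40°, sin40°) = (0.7660, 0.6428)
|BD| = 7.2625
circle(B,6.00) ∩ circle(D,10.00): a=-0.7750, h=5.9497
  candidates: C₊=(0.5207,6.6378) cross=43.210; C₋=(-0.5325,-5.2150) cross=-43.210
  mode + wants cross > 0 → take C=(0.5207,6.6378) (cross=43.210)
ex = (C−B)/|BC| = (-0.0409,0.9992); ey = (-0.9992,-0.0409)
P = B + -2.16·ex + 1.70·ey = (-0.8442,-1.5849)

-0.84 -1.58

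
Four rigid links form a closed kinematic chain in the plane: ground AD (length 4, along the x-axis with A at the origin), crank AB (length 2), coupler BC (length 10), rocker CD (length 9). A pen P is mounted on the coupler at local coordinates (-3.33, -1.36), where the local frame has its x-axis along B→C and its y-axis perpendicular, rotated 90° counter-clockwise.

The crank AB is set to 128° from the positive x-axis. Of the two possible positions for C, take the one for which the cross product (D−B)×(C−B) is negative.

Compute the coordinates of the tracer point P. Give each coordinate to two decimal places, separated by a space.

-3.14 4.63

A=(0,0), D=(4.00,0)
B = A + 2.00·(cos128°, sin128°) = (-1.2313, 1.5760)
|BD| = 5.4636
circle(B,10.00) ∩ circle(D,9.00): a=4.4706, h=8.9451
  candidates: C₊=(5.6295,8.8513) cross=48.872; C₋=(0.4689,-8.2784) cross=-48.872
  mode - wants cross < 0 → take C=(0.4689,-8.2784) (cross=-48.872)
ex = (C−B)/|BC| = (0.1700,-0.9854); ey = (0.9854,0.1700)
P = B + -3.33·ex + -1.36·ey = (-3.1377,4.6263)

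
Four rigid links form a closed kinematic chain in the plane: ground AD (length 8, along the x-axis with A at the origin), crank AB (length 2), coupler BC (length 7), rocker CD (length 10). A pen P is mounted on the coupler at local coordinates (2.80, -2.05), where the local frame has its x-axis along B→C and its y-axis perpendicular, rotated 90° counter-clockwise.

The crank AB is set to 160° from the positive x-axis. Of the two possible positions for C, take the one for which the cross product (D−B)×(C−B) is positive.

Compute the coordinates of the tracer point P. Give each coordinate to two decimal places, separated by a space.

1.13 2.42

A=(0,0), D=(8.00,0)
B = A + 2.00·(cos160°, sin160°) = (-1.8794, 0.6840)
|BD| = 9.9030
circle(B,7.00) ∩ circle(D,10.00): a=2.3766, h=6.5842
  candidates: C₊=(0.9463,7.0884) cross=65.204; C₋=(0.0367,-6.0486) cross=-65.204
  mode + wants cross > 0 → take C=(0.9463,7.0884) (cross=65.204)
ex = (C−B)/|BC| = (0.4037,0.9149); ey = (-0.9149,0.4037)
P = B + 2.80·ex + -2.05·ey = (1.1264,2.4183)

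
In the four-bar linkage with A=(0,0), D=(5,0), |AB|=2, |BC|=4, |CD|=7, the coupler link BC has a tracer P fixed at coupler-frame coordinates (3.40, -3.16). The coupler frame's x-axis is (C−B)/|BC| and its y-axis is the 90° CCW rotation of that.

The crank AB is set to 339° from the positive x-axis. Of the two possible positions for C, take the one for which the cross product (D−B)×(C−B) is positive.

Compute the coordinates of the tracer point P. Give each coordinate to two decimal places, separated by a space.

A=(0,0), D=(5.00,0)
B = A + 2.00·(cos339°, sin339°) = (1.8672, -0.7167)
|BD| = 3.2138
circle(B,4.00) ∩ circle(D,7.00): a=-3.5272, h=1.8864
  candidates: C₊=(-1.9920,0.3355) cross=6.062; C₋=(-1.1505,-3.3423) cross=-6.062
  mode + wants cross > 0 → take C=(-1.9920,0.3355) (cross=6.062)
ex = (C−B)/|BC| = (-0.9648,0.2631); ey = (-0.2631,-0.9648)
P = B + 3.40·ex + -3.16·ey = (-0.5818,3.2264)

-0.58 3.23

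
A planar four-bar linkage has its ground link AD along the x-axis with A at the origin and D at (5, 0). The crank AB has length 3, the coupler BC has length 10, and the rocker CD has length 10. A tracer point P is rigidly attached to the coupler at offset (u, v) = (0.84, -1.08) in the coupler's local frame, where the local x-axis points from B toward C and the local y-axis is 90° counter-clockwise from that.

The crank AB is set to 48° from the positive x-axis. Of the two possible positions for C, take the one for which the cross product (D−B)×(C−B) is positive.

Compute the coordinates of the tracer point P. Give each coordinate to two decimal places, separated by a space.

3.36 2.00

A=(0,0), D=(5.00,0)
B = A + 3.00·(cos48°, sin48°) = (2.0074, 2.2294)
|BD| = 3.7318
circle(B,10.00) ∩ circle(D,10.00): a=1.8659, h=9.8244
  candidates: C₊=(9.3730,8.9932) cross=36.662; C₋=(-2.3656,-6.7637) cross=-36.662
  mode + wants cross > 0 → take C=(9.3730,8.9932) (cross=36.662)
ex = (C−B)/|BC| = (0.7366,0.6764); ey = (-0.6764,0.7366)
P = B + 0.84·ex + -1.08·ey = (3.3566,2.0021)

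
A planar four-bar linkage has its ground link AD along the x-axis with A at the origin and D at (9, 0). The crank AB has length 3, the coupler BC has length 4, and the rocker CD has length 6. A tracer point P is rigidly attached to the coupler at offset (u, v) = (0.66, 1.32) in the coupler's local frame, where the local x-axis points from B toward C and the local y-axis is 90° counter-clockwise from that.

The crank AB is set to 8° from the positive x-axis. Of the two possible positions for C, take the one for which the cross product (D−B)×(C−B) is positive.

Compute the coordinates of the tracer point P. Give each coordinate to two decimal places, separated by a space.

A=(0,0), D=(9.00,0)
B = A + 3.00·(cos8°, sin8°) = (2.9708, 0.4175)
|BD| = 6.0436
circle(B,4.00) ∩ circle(D,6.00): a=1.3672, h=3.7591
  candidates: C₊=(4.5944,4.0732) cross=22.719; C₋=(4.0750,-3.4270) cross=-22.719
  mode + wants cross > 0 → take C=(4.5944,4.0732) (cross=22.719)
ex = (C−B)/|BC| = (0.4059,0.9139); ey = (-0.9139,0.4059)
P = B + 0.66·ex + 1.32·ey = (2.0323,1.5565)

2.03 1.56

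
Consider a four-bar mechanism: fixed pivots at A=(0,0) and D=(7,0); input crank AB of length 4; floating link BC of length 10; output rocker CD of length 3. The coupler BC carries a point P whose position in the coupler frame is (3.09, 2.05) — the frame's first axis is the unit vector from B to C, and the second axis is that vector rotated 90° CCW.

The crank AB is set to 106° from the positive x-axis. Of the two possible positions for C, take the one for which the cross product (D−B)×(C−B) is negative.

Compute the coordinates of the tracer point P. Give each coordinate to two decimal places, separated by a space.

A=(0,0), D=(7.00,0)
B = A + 4.00·(cos106°, sin106°) = (-1.1025, 3.8450)
|BD| = 8.9686
circle(B,10.00) ∩ circle(D,3.00): a=9.5576, h=2.9416
  candidates: C₊=(8.7932,2.4051) cross=26.382; C₋=(6.2709,-2.9101) cross=-26.382
  mode - wants cross < 0 → take C=(6.2709,-2.9101) (cross=-26.382)
ex = (C−B)/|BC| = (0.7373,-0.6755); ey = (0.6755,0.7373)
P = B + 3.09·ex + 2.05·ey = (2.5607,3.2693)

2.56 3.27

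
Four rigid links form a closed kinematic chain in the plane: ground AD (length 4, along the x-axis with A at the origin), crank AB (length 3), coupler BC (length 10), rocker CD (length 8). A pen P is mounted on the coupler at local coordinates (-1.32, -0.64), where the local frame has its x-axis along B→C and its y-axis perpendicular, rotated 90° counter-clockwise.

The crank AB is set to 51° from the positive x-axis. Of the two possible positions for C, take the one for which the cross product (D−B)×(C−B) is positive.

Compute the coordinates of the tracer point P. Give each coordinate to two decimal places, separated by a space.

0.52 1.80

A=(0,0), D=(4.00,0)
B = A + 3.00·(cos51°, sin51°) = (1.8880, 2.3314)
|BD| = 3.1458
circle(B,10.00) ∩ circle(D,8.00): a=7.2948, h=6.8401
  candidates: C₊=(11.8548,1.5174) cross=21.518; C₋=(1.7162,-7.6671) cross=-21.518
  mode + wants cross > 0 → take C=(11.8548,1.5174) (cross=21.518)
ex = (C−B)/|BC| = (0.9967,-0.0814); ey = (0.0814,0.9967)
P = B + -1.32·ex + -0.64·ey = (0.5202,1.8010)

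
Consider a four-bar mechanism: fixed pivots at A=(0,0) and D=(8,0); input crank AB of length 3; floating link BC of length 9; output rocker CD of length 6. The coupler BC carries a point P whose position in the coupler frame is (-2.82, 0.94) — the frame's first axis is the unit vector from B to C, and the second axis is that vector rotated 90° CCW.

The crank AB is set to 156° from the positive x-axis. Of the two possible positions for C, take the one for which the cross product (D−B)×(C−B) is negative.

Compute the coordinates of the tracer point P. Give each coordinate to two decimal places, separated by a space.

-4.29 3.76

A=(0,0), D=(8.00,0)
B = A + 3.00·(cos156°, sin156°) = (-2.7406, 1.2202)
|BD| = 10.8097
circle(B,9.00) ∩ circle(D,6.00): a=7.4863, h=4.9955
  candidates: C₊=(5.2617,5.3387) cross=54.000; C₋=(4.1339,-4.5884) cross=-54.000
  mode - wants cross < 0 → take C=(4.1339,-4.5884) (cross=-54.000)
ex = (C−B)/|BC| = (0.7638,-0.6454); ey = (0.6454,0.7638)
P = B + -2.82·ex + 0.94·ey = (-4.2880,3.7583)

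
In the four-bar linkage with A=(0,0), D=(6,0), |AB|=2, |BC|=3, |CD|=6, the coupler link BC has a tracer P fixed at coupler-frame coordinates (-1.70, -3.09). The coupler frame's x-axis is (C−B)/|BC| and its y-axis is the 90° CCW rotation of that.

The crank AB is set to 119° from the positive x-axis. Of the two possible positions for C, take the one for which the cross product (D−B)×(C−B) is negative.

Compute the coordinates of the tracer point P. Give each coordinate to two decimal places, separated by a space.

-4.46 2.24

A=(0,0), D=(6.00,0)
B = A + 2.00·(cos119°, sin119°) = (-0.9696, 1.7492)
|BD| = 7.1858
circle(B,3.00) ∩ circle(D,6.00): a=1.7142, h=2.4620
  candidates: C₊=(1.2923,3.7199) cross=17.692; C₋=(0.0937,-1.0560) cross=-17.692
  mode - wants cross < 0 → take C=(0.0937,-1.0560) (cross=-17.692)
ex = (C−B)/|BC| = (0.3544,-0.9351); ey = (0.9351,0.3544)
P = B + -1.70·ex + -3.09·ey = (-4.4616,2.2437)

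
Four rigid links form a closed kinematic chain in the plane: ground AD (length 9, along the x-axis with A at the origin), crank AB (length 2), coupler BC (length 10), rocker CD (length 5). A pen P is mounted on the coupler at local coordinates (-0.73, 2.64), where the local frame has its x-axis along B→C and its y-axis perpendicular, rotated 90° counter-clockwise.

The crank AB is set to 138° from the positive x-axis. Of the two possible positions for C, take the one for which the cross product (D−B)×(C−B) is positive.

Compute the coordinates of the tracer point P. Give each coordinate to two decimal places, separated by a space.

-3.10 3.55

A=(0,0), D=(9.00,0)
B = A + 2.00·(cos138°, sin138°) = (-1.4863, 1.3383)
|BD| = 10.5713
circle(B,10.00) ∩ circle(D,5.00): a=8.8330, h=4.6881
  candidates: C₊=(7.8691,4.8704) cross=49.559; C₋=(6.6822,-4.4303) cross=-49.559
  mode + wants cross > 0 → take C=(7.8691,4.8704) (cross=49.559)
ex = (C−B)/|BC| = (0.9355,0.3532); ey = (-0.3532,0.9355)
P = B + -0.73·ex + 2.64·ey = (-3.1017,3.5502)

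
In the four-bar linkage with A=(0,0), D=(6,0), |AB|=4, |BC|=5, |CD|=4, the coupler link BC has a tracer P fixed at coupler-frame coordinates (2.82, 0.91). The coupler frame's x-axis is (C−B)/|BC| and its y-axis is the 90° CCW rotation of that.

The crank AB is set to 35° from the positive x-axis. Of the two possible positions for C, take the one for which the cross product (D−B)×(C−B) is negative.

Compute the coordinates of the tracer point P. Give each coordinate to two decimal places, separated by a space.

4.06 -0.56

A=(0,0), D=(6.00,0)
B = A + 4.00·(cos35°, sin35°) = (3.2766, 2.2943)
|BD| = 3.5610
circle(B,5.00) ∩ circle(D,4.00): a=3.0442, h=3.9665
  candidates: C₊=(8.1603,3.3665) cross=14.125; C₋=(3.0492,-2.7005) cross=-14.125
  mode - wants cross < 0 → take C=(3.0492,-2.7005) (cross=-14.125)
ex = (C−B)/|BC| = (-0.0455,-0.9990); ey = (0.9990,-0.0455)
P = B + 2.82·ex + 0.91·ey = (4.0574,-0.5642)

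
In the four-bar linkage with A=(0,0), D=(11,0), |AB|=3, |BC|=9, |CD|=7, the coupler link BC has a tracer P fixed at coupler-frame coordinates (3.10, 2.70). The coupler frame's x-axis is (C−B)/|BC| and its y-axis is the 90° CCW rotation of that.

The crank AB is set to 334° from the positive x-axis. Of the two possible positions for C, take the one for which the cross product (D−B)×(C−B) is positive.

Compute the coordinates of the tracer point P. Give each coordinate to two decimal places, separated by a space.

2.17 2.76

A=(0,0), D=(11.00,0)
B = A + 3.00·(cos334°, sin334°) = (2.6964, -1.3151)
|BD| = 8.4071
circle(B,9.00) ∩ circle(D,7.00): a=6.1067, h=6.6112
  candidates: C₊=(7.6937,6.1700) cross=55.581; C₋=(9.7621,-6.8897) cross=-55.581
  mode + wants cross > 0 → take C=(7.6937,6.1700) (cross=55.581)
ex = (C−B)/|BC| = (0.5553,0.8317); ey = (-0.8317,0.5553)
P = B + 3.10·ex + 2.70·ey = (2.1722,2.7623)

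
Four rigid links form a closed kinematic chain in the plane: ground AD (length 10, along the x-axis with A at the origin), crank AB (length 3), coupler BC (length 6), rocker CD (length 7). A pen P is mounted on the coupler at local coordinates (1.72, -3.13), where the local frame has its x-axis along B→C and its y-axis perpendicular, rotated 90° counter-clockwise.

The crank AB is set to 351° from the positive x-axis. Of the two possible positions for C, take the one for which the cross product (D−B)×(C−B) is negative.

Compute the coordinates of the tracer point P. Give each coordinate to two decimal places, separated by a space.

1.09 -3.51

A=(0,0), D=(10.00,0)
B = A + 3.00·(cos351°, sin351°) = (2.9631, -0.4693)
|BD| = 7.0526
circle(B,6.00) ∩ circle(D,7.00): a=2.6046, h=5.4052
  candidates: C₊=(5.2022,5.0972) cross=38.120; C₋=(5.9216,-5.6892) cross=-38.120
  mode - wants cross < 0 → take C=(5.9216,-5.6892) (cross=-38.120)
ex = (C−B)/|BC| = (0.4931,-0.8700); ey = (0.8700,0.4931)
P = B + 1.72·ex + -3.13·ey = (1.0881,-3.5090)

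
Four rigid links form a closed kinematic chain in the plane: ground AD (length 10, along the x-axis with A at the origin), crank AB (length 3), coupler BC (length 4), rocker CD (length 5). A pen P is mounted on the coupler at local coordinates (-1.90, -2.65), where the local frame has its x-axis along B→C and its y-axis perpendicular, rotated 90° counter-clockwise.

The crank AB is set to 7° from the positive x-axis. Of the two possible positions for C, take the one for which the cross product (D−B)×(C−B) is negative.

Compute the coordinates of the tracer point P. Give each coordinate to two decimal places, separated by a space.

-0.26 -0.05

A=(0,0), D=(10.00,0)
B = A + 3.00·(cos7°, sin7°) = (2.9776, 0.3656)
|BD| = 7.0319
circle(B,4.00) ∩ circle(D,5.00): a=2.8760, h=2.7800
  candidates: C₊=(5.9943,2.9924) cross=19.549; C₋=(5.7052,-2.5602) cross=-19.549
  mode - wants cross < 0 → take C=(5.7052,-2.5602) (cross=-19.549)
ex = (C−B)/|BC| = (0.6819,-0.7315); ey = (0.7315,0.6819)
P = B + -1.90·ex + -2.65·ey = (-0.2563,-0.0516)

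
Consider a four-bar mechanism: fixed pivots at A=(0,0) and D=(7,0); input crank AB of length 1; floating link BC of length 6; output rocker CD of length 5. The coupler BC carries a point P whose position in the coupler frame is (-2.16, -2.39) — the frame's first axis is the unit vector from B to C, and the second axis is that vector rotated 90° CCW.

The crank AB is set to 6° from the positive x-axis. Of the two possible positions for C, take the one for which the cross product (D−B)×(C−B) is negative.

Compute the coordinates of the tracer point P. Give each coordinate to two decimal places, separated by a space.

-2.22 0.24

A=(0,0), D=(7.00,0)
B = A + 1.00·(cos6°, sin6°) = (0.9945, 0.1045)
|BD| = 6.0064
circle(B,6.00) ∩ circle(D,5.00): a=3.9189, h=4.5434
  candidates: C₊=(4.9919,4.5790) cross=27.289; C₋=(4.8337,-4.5064) cross=-27.289
  mode - wants cross < 0 → take C=(4.8337,-4.5064) (cross=-27.289)
ex = (C−B)/|BC| = (0.6399,-0.7685); ey = (0.7685,0.6399)
P = B + -2.16·ex + -2.39·ey = (-2.2243,0.2352)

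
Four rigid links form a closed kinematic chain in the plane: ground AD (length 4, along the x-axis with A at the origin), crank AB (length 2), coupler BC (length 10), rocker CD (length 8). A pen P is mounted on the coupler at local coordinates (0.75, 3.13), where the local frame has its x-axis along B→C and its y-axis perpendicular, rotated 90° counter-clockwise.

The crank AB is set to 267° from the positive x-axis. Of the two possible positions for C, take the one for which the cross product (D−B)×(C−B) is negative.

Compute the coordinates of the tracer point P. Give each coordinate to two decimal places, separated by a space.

A=(0,0), D=(4.00,0)
B = A + 2.00·(cos267°, sin267°) = (-0.1047, -1.9973)
|BD| = 4.5648
circle(B,10.00) ∩ circle(D,8.00): a=6.2256, h=7.8257
  candidates: C₊=(2.0694,7.7636) cross=35.723; C₋=(8.9174,-6.3102) cross=-35.723
  mode - wants cross < 0 → take C=(8.9174,-6.3102) (cross=-35.723)
ex = (C−B)/|BC| = (0.9022,-0.4313); ey = (0.4313,0.9022)
P = B + 0.75·ex + 3.13·ey = (1.9219,0.5032)

1.92 0.50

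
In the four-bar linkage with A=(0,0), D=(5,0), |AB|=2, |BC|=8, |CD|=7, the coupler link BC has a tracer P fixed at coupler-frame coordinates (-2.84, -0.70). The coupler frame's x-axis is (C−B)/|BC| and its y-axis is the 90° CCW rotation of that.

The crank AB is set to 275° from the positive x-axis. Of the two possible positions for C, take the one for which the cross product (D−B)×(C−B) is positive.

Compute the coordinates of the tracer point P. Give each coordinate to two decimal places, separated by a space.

0.47 -4.90

A=(0,0), D=(5.00,0)
B = A + 2.00·(cos275°, sin275°) = (0.1743, -1.9924)
|BD| = 5.2208
circle(B,8.00) ∩ circle(D,7.00): a=4.0470, h=6.9009
  candidates: C₊=(1.2814,5.9306) cross=36.028; C₋=(6.5485,-6.8266) cross=-36.028
  mode + wants cross > 0 → take C=(1.2814,5.9306) (cross=36.028)
ex = (C−B)/|BC| = (0.1384,0.9904); ey = (-0.9904,0.1384)
P = B + -2.84·ex + -0.70·ey = (0.4745,-4.9019)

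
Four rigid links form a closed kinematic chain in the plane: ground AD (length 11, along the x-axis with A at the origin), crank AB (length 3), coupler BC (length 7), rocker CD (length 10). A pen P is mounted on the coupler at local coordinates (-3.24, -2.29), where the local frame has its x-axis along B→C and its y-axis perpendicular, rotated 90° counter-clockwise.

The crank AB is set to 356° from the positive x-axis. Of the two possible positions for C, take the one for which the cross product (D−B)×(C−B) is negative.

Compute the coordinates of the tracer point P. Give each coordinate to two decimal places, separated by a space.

0.26 2.67

A=(0,0), D=(11.00,0)
B = A + 3.00·(cos356°, sin356°) = (2.9927, -0.2093)
|BD| = 8.0100
circle(B,7.00) ∩ circle(D,10.00): a=0.8215, h=6.9516
  candidates: C₊=(3.6323,6.7614) cross=55.683; C₋=(3.9955,-7.1371) cross=-55.683
  mode - wants cross < 0 → take C=(3.9955,-7.1371) (cross=-55.683)
ex = (C−B)/|BC| = (0.1433,-0.9897); ey = (0.9897,0.1433)
P = B + -3.24·ex + -2.29·ey = (0.2621,2.6692)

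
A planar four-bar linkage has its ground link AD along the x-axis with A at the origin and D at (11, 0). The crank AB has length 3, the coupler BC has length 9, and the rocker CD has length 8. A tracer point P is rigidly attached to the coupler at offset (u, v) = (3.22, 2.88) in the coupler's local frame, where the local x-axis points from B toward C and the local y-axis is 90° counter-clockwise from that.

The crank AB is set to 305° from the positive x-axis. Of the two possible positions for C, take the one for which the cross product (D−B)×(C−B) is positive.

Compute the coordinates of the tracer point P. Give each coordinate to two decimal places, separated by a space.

A=(0,0), D=(11.00,0)
B = A + 3.00·(cos305°, sin305°) = (1.7207, -2.4575)
|BD| = 9.5992
circle(B,9.00) ∩ circle(D,8.00): a=5.6851, h=6.9771
  candidates: C₊=(5.4302,5.7426) cross=66.974; C₋=(9.0025,-7.7466) cross=-66.974
  mode + wants cross > 0 → take C=(5.4302,5.7426) (cross=66.974)
ex = (C−B)/|BC| = (0.4122,0.9111); ey = (-0.9111,0.4122)
P = B + 3.22·ex + 2.88·ey = (0.4239,1.6633)

0.42 1.66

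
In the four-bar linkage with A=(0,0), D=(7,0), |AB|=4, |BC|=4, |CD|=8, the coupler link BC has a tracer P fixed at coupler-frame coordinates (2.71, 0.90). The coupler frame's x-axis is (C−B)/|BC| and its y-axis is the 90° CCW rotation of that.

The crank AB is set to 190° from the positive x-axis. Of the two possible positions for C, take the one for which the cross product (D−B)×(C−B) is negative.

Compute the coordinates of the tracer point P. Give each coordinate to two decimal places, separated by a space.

-1.15 -1.32

A=(0,0), D=(7.00,0)
B = A + 4.00·(cos190°, sin190°) = (-3.9392, -0.6946)
|BD| = 10.9613
circle(B,4.00) ∩ circle(D,8.00): a=3.2911, h=2.2735
  candidates: C₊=(-0.7988,1.7829) cross=24.920; C₋=(-0.5107,-2.7549) cross=-24.920
  mode - wants cross < 0 → take C=(-0.5107,-2.7549) (cross=-24.920)
ex = (C−B)/|BC| = (0.8571,-0.5151); ey = (0.5151,0.8571)
P = B + 2.71·ex + 0.90·ey = (-1.1528,-1.3191)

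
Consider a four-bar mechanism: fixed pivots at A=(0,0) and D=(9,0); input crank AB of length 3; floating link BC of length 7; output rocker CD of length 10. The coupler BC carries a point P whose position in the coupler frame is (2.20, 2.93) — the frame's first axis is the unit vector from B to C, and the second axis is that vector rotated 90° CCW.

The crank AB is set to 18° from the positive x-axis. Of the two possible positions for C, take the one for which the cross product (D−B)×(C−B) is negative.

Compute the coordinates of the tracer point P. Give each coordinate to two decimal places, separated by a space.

A=(0,0), D=(9.00,0)
B = A + 3.00·(cos18°, sin18°) = (2.8532, 0.9271)
|BD| = 6.2163
circle(B,7.00) ∩ circle(D,10.00): a=-0.9939, h=6.9291
  candidates: C₊=(2.9037,7.9269) cross=43.074; C₋=(0.8370,-5.7763) cross=-43.074
  mode - wants cross < 0 → take C=(0.8370,-5.7763) (cross=-43.074)
ex = (C−B)/|BC| = (-0.2880,-0.9576); ey = (0.9576,-0.2880)
P = B + 2.20·ex + 2.93·ey = (5.0254,-2.0236)

5.03 -2.02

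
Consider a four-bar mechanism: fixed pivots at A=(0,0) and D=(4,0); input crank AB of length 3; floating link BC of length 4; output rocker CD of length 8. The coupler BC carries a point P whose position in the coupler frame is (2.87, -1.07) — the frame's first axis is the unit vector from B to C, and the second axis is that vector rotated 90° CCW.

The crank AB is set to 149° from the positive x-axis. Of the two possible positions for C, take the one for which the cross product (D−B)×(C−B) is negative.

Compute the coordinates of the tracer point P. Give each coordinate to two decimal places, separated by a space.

A=(0,0), D=(4.00,0)
B = A + 3.00·(cos149°, sin149°) = (-2.5715, 1.5451)
|BD| = 6.7507
circle(B,4.00) ∩ circle(D,8.00): a=-0.1798, h=3.9960
  candidates: C₊=(-1.8320,5.4762) cross=26.976; C₋=(-3.6612,-2.3036) cross=-26.976
  mode - wants cross < 0 → take C=(-3.6612,-2.3036) (cross=-26.976)
ex = (C−B)/|BC| = (-0.2724,-0.9622); ey = (0.9622,-0.2724)
P = B + 2.87·ex + -1.07·ey = (-4.3829,-0.9249)

-4.38 -0.92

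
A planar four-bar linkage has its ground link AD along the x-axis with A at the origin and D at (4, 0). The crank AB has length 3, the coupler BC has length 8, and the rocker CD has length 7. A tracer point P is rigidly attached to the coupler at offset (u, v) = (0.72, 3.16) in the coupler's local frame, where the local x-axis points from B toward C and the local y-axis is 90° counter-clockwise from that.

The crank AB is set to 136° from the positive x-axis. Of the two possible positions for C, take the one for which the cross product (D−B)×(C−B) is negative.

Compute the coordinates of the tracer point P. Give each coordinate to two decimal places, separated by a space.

A=(0,0), D=(4.00,0)
B = A + 3.00·(cos136°, sin136°) = (-2.1580, 2.0840)
|BD| = 6.5011
circle(B,8.00) ∩ circle(D,7.00): a=4.4042, h=6.6786
  candidates: C₊=(4.1546,6.9983) cross=43.418; C₋=(-0.1271,-5.6539) cross=-43.418
  mode - wants cross < 0 → take C=(-0.1271,-5.6539) (cross=-43.418)
ex = (C−B)/|BC| = (0.2539,-0.9672); ey = (0.9672,0.2539)
P = B + 0.72·ex + 3.16·ey = (1.0812,2.1898)

1.08 2.19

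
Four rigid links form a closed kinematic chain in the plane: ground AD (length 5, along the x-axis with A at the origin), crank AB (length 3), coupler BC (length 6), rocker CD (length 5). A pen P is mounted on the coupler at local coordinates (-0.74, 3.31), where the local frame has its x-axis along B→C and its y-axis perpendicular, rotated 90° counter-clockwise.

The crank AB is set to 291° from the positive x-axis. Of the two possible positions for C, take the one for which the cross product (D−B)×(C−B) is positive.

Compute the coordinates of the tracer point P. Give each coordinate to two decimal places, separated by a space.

A=(0,0), D=(5.00,0)
B = A + 3.00·(cos291°, sin291°) = (1.0751, -2.8007)
|BD| = 4.8217
circle(B,6.00) ∩ circle(D,5.00): a=3.5515, h=4.8360
  candidates: C₊=(1.1570,3.1987) cross=23.318; C₋=(6.7751,-4.6743) cross=-23.318
  mode + wants cross > 0 → take C=(1.1570,3.1987) (cross=23.318)
ex = (C−B)/|BC| = (0.0137,0.9999); ey = (-0.9999,0.0137)
P = B + -0.74·ex + 3.31·ey = (-2.2447,-3.4955)

-2.24 -3.50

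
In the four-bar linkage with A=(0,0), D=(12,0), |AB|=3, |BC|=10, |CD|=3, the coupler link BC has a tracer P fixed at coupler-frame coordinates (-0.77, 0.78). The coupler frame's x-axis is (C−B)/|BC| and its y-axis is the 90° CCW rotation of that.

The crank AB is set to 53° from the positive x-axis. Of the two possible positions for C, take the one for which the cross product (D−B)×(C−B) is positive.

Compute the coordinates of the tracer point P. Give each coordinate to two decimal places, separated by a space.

A=(0,0), D=(12.00,0)
B = A + 3.00·(cos53°, sin53°) = (1.8054, 2.3959)
|BD| = 10.4723
circle(B,10.00) ∩ circle(D,3.00): a=9.5809, h=2.8645
  candidates: C₊=(11.7876,2.9925) cross=29.998; C₋=(10.4769,-2.5846) cross=-29.998
  mode + wants cross > 0 → take C=(11.7876,2.9925) (cross=29.998)
ex = (C−B)/|BC| = (0.9982,0.0597); ey = (-0.0597,0.9982)
P = B + -0.77·ex + 0.78·ey = (0.9903,3.1286)

0.99 3.13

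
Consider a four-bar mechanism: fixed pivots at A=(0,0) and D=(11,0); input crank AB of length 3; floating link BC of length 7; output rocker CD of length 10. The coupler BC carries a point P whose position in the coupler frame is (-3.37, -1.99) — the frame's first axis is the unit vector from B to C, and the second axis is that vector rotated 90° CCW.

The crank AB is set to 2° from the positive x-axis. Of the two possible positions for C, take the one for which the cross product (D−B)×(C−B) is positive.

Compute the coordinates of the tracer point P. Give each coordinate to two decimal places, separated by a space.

A=(0,0), D=(11.00,0)
B = A + 3.00·(cos2°, sin2°) = (2.9982, 0.1047)
|BD| = 8.0025
circle(B,7.00) ∩ circle(D,10.00): a=0.8148, h=6.9524
  candidates: C₊=(3.9038,7.0459) cross=55.637; C₋=(3.7219,-6.8578) cross=-55.637
  mode + wants cross > 0 → take C=(3.9038,7.0459) (cross=55.637)
ex = (C−B)/|BC| = (0.1294,0.9916); ey = (-0.9916,0.1294)
P = B + -3.37·ex + -1.99·ey = (4.5354,-3.4944)

4.54 -3.49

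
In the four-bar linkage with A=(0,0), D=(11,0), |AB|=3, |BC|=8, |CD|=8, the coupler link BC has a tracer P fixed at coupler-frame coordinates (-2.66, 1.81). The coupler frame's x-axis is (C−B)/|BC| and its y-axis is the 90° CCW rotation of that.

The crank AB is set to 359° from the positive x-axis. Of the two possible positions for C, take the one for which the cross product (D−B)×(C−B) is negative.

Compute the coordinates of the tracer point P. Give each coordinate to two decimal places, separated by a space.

A=(0,0), D=(11.00,0)
B = A + 3.00·(cos359°, sin359°) = (2.9995, -0.0524)
|BD| = 8.0006
circle(B,8.00) ∩ circle(D,8.00): a=4.0003, h=6.9280
  candidates: C₊=(6.9544,6.9017) cross=55.429; C₋=(7.0451,-6.9541) cross=-55.429
  mode - wants cross < 0 → take C=(7.0451,-6.9541) (cross=-55.429)
ex = (C−B)/|BC| = (0.5057,-0.8627); ey = (0.8627,0.5057)
P = B + -2.66·ex + 1.81·ey = (3.2159,3.1578)

3.22 3.16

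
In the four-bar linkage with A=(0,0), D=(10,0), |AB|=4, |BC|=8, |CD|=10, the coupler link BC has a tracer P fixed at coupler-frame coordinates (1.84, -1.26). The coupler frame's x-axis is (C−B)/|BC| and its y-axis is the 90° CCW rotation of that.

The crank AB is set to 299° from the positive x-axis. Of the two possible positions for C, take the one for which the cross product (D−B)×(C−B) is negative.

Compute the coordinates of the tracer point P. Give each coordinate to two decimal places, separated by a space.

A=(0,0), D=(10.00,0)
B = A + 4.00·(cos299°, sin299°) = (1.9392, -3.4985)
|BD| = 8.7872
circle(B,8.00) ∩ circle(D,10.00): a=2.3452, h=7.6485
  candidates: C₊=(1.0454,4.4514) cross=67.209; C₋=(7.1357,-9.5810) cross=-67.209
  mode - wants cross < 0 → take C=(7.1357,-9.5810) (cross=-67.209)
ex = (C−B)/|BC| = (0.6496,-0.7603); ey = (0.7603,0.6496)
P = B + 1.84·ex + -1.26·ey = (2.1764,-5.7159)

2.18 -5.72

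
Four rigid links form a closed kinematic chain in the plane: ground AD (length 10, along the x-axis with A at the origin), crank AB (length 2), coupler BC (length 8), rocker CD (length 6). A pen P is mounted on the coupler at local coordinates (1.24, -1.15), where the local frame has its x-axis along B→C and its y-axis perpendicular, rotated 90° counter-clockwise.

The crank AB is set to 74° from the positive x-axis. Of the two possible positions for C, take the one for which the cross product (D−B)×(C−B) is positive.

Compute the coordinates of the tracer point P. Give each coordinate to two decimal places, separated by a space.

2.18 1.46

A=(0,0), D=(10.00,0)
B = A + 2.00·(cos74°, sin74°) = (0.5513, 1.9225)
|BD| = 9.6423
circle(B,8.00) ∩ circle(D,6.00): a=6.2731, h=4.9647
  candidates: C₊=(7.6883,5.5368) cross=47.871; C₋=(5.7085,-4.1932) cross=-47.871
  mode + wants cross > 0 → take C=(7.6883,5.5368) (cross=47.871)
ex = (C−B)/|BC| = (0.8921,0.4518); ey = (-0.4518,0.8921)
P = B + 1.24·ex + -1.15·ey = (2.1771,1.4568)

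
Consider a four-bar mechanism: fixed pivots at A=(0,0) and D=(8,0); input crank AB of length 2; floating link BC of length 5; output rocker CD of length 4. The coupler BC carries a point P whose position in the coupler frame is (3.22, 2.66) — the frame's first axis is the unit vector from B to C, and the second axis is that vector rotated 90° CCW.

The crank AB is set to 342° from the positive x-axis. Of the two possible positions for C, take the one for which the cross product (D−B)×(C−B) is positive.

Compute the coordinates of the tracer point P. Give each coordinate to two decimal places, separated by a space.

2.20 3.55

A=(0,0), D=(8.00,0)
B = A + 2.00·(cos342°, sin342°) = (1.9021, -0.6180)
|BD| = 6.1291
circle(B,5.00) ∩ circle(D,4.00): a=3.7988, h=3.2511
  candidates: C₊=(5.3537,2.9995) cross=19.926; C₋=(6.0093,-3.4695) cross=-19.926
  mode + wants cross > 0 → take C=(5.3537,2.9995) (cross=19.926)
ex = (C−B)/|BC| = (0.6903,0.7235); ey = (-0.7235,0.6903)
P = B + 3.22·ex + 2.66·ey = (2.2004,3.5479)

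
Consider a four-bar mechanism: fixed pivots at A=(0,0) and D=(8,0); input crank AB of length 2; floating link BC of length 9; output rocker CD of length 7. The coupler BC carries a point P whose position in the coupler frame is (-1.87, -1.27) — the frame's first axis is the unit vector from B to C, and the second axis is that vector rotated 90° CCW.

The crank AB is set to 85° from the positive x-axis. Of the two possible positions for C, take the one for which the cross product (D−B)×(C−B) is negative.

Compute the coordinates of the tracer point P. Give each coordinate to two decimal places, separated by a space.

A=(0,0), D=(8.00,0)
B = A + 2.00·(cos85°, sin85°) = (0.1743, 1.9924)
|BD| = 8.0753
circle(B,9.00) ∩ circle(D,7.00): a=6.0190, h=6.6912
  candidates: C₊=(7.6581,6.9916) cross=54.033; C₋=(4.3564,-5.9770) cross=-54.033
  mode - wants cross < 0 → take C=(4.3564,-5.9770) (cross=-54.033)
ex = (C−B)/|BC| = (0.4647,-0.8855); ey = (0.8855,0.4647)
P = B + -1.87·ex + -1.27·ey = (-1.8192,3.0581)

-1.82 3.06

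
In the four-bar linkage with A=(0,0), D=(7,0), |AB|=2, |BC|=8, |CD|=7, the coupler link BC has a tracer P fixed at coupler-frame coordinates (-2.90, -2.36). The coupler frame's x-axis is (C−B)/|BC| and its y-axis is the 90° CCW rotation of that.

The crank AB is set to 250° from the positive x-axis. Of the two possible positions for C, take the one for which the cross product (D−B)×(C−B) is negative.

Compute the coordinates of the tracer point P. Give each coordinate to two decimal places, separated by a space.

-4.42 -1.92

A=(0,0), D=(7.00,0)
B = A + 2.00·(cos250°, sin250°) = (-0.6840, -1.8794)
|BD| = 7.9105
circle(B,8.00) ∩ circle(D,7.00): a=4.9034, h=6.3212
  candidates: C₊=(2.5772,5.4257) cross=50.004; C₋=(5.5807,-6.8546) cross=-50.004
  mode - wants cross < 0 → take C=(5.5807,-6.8546) (cross=-50.004)
ex = (C−B)/|BC| = (0.7831,-0.6219); ey = (0.6219,0.7831)
P = B + -2.90·ex + -2.36·ey = (-4.4227,-1.9240)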